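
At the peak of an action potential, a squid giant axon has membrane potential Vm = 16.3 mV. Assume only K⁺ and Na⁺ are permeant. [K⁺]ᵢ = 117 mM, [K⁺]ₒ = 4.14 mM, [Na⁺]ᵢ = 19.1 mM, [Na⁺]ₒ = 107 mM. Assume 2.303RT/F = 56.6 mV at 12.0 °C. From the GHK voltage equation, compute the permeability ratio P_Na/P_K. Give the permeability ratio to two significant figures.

3.2

Let α = P_Na/P_K. GHK: Vm = 56.6·log₁₀[(Kₒ + α·Naₒ)/(Kᵢ + α·Naᵢ)].
10^(Vm/56.6) = 10^(16.3/56.6) = 1.9408
So 1.9408·(Kᵢ + α·Naᵢ) = Kₒ + α·Naₒ → α = (1.9408·117.0 − 4.14) / (107.0 − 1.9408·19.1)
α = (227.1 − 4.14) / (107.0 − 37.07) = 222.9/69.93 = 3.188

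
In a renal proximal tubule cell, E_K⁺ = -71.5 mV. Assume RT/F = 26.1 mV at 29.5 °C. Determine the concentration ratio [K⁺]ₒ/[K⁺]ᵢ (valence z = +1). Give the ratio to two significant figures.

ln([out]/[in]) = E·z/(26.1) = -71.5 × 1 / 26.1 = -2.7395
[out]/[in] = e^(-2.7395) = 0.0646

0.065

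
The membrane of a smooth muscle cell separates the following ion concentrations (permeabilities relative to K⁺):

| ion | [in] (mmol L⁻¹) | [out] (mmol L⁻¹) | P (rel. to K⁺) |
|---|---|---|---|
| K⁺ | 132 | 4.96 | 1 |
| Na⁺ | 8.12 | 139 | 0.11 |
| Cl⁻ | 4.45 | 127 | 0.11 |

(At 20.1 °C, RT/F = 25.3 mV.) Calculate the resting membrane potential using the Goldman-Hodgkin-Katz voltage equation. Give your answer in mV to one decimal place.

Vm = 25.3 · ln[(Σ P·[cation]ₒ + Σ P·[anion]ᵢ) / (Σ P·[cation]ᵢ + Σ P·[anion]ₒ)]
Numerator = 1×4.96 + 0.11×139 + 0.11×4.45 = 20.74
Denominator = 1×132 + 0.11×8.12 + 0.11×127 = 146.9
Vm = 25.3 · ln(0.14122) = 25.3 × (-1.9575) = -49.52 mV

-49.5 mV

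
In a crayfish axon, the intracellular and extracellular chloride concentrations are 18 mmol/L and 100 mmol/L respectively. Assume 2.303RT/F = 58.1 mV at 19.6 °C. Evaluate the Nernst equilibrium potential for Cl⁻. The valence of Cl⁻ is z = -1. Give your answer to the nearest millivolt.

E = (58.1/z) · log₁₀([Cl⁻]_out/[Cl⁻]_in) with z = -1.
For an anion, dividing by z = -1 reverses the sign.
= (58.1/-1) · log₁₀(100/18) = -58.10 · log₁₀(5.556)
= -58.10 · (0.7447) = -43.27 mV

-43 mV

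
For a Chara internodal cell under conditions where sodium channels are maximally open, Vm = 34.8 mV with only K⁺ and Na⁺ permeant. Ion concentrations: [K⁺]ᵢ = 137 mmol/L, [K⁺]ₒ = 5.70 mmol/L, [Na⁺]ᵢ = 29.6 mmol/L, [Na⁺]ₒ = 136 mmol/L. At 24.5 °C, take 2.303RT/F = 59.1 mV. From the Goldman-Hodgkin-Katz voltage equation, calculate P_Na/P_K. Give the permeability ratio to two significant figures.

Let α = P_Na/P_K. GHK: Vm = 59.1·log₁₀[(Kₒ + α·Naₒ)/(Kᵢ + α·Naᵢ)].
10^(Vm/59.1) = 10^(34.8/59.1) = 3.88
So 3.88·(Kᵢ + α·Naᵢ) = Kₒ + α·Naₒ → α = (3.88·137.0 − 5.7) / (136.0 − 3.88·29.6)
α = (531.6 − 5.7) / (136.0 − 114.8) = 525.9/21.15 = 24.86

25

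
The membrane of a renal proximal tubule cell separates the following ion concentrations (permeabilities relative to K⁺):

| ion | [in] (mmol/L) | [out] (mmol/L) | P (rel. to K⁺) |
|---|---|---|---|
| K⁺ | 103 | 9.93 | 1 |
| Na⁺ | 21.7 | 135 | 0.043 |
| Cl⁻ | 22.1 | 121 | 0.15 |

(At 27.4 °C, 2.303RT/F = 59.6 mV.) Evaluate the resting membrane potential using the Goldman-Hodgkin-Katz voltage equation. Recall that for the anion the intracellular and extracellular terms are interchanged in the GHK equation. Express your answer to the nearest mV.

-48 mV

Vm = 59.6 · log₁₀[(Σ P·[cation]ₒ + Σ P·[anion]ᵢ) / (Σ P·[cation]ᵢ + Σ P·[anion]ₒ)]
Numerator = 1×9.93 + 0.043×135 + 0.15×22.1 = 19.05
Denominator = 1×103 + 0.043×21.7 + 0.15×121 = 122.1
Vm = 59.6 · log₁₀(0.15604) = 59.6 × (-0.8068) = -48.08 mV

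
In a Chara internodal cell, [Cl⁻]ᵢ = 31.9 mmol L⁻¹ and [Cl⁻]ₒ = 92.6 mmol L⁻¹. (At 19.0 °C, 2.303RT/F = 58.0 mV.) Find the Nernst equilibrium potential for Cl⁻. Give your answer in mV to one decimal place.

E = (58.0/z) · log₁₀([Cl⁻]_out/[Cl⁻]_in) with z = -1.
For an anion, dividing by z = -1 reverses the sign.
= (58.0/-1) · log₁₀(92.6/31.9) = -58.00 · log₁₀(2.903)
= -58.00 · (0.4628) = -26.84 mV

-26.8 mV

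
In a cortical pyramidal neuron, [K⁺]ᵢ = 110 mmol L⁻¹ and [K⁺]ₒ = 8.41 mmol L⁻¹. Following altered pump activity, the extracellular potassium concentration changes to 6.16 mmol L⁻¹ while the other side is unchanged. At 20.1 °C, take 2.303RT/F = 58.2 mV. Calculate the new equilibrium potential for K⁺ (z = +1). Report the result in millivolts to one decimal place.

-72.9 mV

After the shift: [K⁺]_out = 6.16, [K⁺]_in = 110 mmol L⁻¹.
E_new = (58.2/1)·log₁₀(6.16/110) = 58.20 · (-1.2518) = -72.86 mV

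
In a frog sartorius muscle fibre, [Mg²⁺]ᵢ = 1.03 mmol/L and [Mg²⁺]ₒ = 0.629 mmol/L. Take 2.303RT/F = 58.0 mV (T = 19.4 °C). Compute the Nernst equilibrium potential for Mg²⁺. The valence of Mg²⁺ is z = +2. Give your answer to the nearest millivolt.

E = (58.0/z) · log₁₀([Mg²⁺]_out/[Mg²⁺]_in) with z = +2.
= (58.0/2) · log₁₀(0.629/1.03) = 29.00 · log₁₀(0.6107)
= 29.00 · (-0.2142) = -6.21 mV

-6 mV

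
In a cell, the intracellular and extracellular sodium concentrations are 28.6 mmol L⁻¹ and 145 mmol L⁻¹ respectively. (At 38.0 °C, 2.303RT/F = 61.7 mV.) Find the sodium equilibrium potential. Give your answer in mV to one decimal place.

E = (61.7/z) · log₁₀([Na⁺]_out/[Na⁺]_in) with z = +1.
= (61.7/1) · log₁₀(145/28.6) = 61.70 · log₁₀(5.07)
= 61.70 · (0.7050) = 43.50 mV

43.5 mV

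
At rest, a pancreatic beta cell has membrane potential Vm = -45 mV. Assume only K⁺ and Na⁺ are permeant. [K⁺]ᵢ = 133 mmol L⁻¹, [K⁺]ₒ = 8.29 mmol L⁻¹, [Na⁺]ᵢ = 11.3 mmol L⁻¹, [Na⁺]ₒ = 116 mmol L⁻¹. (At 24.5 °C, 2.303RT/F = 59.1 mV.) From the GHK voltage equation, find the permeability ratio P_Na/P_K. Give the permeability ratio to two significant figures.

Let α = P_Na/P_K. GHK: Vm = 59.1·log₁₀[(Kₒ + α·Naₒ)/(Kᵢ + α·Naᵢ)].
10^(Vm/59.1) = 10^(-45.0/59.1) = 0.17321
So 0.17321·(Kᵢ + α·Naᵢ) = Kₒ + α·Naₒ → α = (0.17321·133.0 − 8.29) / (116.0 − 0.17321·11.3)
α = (23.04 − 8.29) / (116.0 − 1.957) = 14.75/114 = 0.1293

0.13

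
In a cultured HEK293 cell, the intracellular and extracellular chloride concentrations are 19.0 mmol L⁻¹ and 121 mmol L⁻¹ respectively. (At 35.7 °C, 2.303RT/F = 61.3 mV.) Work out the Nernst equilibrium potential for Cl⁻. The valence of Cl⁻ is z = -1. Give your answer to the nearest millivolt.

E = (61.3/z) · log₁₀([Cl⁻]_out/[Cl⁻]_in) with z = -1.
For an anion, dividing by z = -1 reverses the sign.
= (61.3/-1) · log₁₀(121/19.0) = -61.30 · log₁₀(6.368)
= -61.30 · (0.8040) = -49.29 mV

-49 mV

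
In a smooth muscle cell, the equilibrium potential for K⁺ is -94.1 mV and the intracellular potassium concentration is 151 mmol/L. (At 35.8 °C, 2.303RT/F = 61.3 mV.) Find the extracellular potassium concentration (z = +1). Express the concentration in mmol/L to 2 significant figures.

Nernst: E = (61.3/1) · log₁₀([out]/[in]), so log₁₀([out]/[in]) = -94.1 × 1 / 61.3 = -1.5351.
[out]/[in] = 10^(-1.5351) = 0.02917.
[out] = 0.02917 × 151 = 4.405 mmol/L.

4.4 mmol/L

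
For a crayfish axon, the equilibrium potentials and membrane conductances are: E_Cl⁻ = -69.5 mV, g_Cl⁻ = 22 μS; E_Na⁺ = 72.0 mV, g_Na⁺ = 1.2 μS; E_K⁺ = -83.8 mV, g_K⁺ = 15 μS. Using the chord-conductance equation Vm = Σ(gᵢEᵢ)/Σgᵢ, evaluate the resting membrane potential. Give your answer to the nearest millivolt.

-71 mV

Σ gᵢEᵢ = 22·(-69.5) + 1.2·(72.0) + 15·(-83.8) = -2699.60
Σ gᵢ = 22 + 1.2 + 15 = 38.2
Vm = -2699.60 / 38.2 = -70.67 mV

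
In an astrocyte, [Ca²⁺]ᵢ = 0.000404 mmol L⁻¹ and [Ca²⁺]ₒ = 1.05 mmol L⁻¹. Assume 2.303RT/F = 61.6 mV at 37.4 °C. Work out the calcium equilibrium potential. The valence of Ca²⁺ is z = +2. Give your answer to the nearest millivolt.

E = (61.6/z) · log₁₀([Ca²⁺]_out/[Ca²⁺]_in) with z = +2.
= (61.6/2) · log₁₀(1.05/0.000404) = 30.80 · log₁₀(2599)
= 30.80 · (3.4148) = 105.18 mV

105 mV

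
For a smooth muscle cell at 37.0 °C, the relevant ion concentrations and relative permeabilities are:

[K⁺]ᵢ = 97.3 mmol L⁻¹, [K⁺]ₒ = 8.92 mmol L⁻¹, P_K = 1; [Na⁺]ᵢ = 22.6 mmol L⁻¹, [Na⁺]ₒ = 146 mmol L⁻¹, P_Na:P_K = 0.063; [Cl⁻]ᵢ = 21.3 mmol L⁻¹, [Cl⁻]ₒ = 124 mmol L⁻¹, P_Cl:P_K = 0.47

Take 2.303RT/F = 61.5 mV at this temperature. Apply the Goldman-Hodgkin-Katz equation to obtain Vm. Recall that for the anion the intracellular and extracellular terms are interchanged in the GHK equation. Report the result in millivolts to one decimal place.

Vm = 61.5 · log₁₀[(Σ P·[cation]ₒ + Σ P·[anion]ᵢ) / (Σ P·[cation]ᵢ + Σ P·[anion]ₒ)]
Numerator = 1×8.92 + 0.063×146 + 0.47×21.3 = 28.13
Denominator = 1×97.3 + 0.063×22.6 + 0.47×124 = 157
Vm = 61.5 · log₁₀(0.17916) = 61.5 × (-0.7468) = -45.93 mV

-45.9 mV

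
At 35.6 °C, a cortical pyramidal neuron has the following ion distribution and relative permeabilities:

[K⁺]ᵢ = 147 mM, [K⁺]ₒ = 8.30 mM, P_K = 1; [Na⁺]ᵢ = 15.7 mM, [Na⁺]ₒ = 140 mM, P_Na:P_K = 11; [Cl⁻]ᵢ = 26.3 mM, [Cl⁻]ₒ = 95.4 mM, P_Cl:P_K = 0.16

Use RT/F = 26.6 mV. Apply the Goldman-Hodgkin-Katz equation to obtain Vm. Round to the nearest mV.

Vm = 26.6 · ln[(Σ P·[cation]ₒ + Σ P·[anion]ᵢ) / (Σ P·[cation]ᵢ + Σ P·[anion]ₒ)]
Numerator = 1×8.30 + 11×140 + 0.16×26.3 = 1553
Denominator = 1×147 + 11×15.7 + 0.16×95.4 = 335
Vm = 26.6 · ln(4.6349) = 26.6 × (1.5336) = 40.79 mV

41 mV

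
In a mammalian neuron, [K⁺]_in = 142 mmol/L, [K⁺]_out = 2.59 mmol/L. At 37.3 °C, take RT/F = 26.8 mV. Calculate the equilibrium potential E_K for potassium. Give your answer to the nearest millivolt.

-107 mV

E = (26.8/z) · ln([K⁺]_out/[K⁺]_in) with z = +1.
= (26.8/1) · ln(2.59/142) = 26.80 · ln(0.01824)
= 26.80 · (-4.0042) = -107.31 mV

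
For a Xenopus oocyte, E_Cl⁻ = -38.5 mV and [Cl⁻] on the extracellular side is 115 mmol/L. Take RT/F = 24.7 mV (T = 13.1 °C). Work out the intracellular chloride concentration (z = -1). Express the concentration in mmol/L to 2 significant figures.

Nernst: E = (24.7/-1) · ln([out]/[in]), so ln([out]/[in]) = -38.5 × -1 / 24.7 = 1.5587.
[out]/[in] = e^(1.5587) = 4.753.
[in] = 115 / 4.753 = 24.2 mmol/L.

24 mmol/L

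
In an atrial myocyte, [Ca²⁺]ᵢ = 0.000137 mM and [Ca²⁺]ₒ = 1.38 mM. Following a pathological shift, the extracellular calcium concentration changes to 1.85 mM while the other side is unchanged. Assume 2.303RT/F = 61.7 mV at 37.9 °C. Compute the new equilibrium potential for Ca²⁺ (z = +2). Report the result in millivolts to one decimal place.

127.4 mV

After the shift: [Ca²⁺]_out = 1.85, [Ca²⁺]_in = 0.000137 mM.
E_new = (61.7/2)·log₁₀(1.85/0.000137) = 30.85 · (4.1305) = 127.42 mV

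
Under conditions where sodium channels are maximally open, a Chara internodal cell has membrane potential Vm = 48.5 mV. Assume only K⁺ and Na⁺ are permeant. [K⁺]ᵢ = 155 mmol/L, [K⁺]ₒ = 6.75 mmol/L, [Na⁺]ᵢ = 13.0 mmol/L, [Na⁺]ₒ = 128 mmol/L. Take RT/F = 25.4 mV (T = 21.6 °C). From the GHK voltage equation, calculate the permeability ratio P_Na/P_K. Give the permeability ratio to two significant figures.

26

Let α = P_Na/P_K. GHK: Vm = 25.4·ln[(Kₒ + α·Naₒ)/(Kᵢ + α·Naᵢ)].
e^(Vm/25.4) = e^(48.5/25.4) = 6.7494
So 6.7494·(Kᵢ + α·Naᵢ) = Kₒ + α·Naₒ → α = (6.7494·155.0 − 6.75) / (128.0 − 6.7494·13.0)
α = (1046 − 6.75) / (128.0 − 87.74) = 1039/40.26 = 25.82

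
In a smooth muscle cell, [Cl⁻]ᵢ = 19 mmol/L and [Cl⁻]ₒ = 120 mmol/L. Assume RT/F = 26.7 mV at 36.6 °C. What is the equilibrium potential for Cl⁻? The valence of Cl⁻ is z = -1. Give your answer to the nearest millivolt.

-49 mV

E = (26.7/z) · ln([Cl⁻]_out/[Cl⁻]_in) with z = -1.
For an anion, dividing by z = -1 reverses the sign.
= (26.7/-1) · ln(120/19) = -26.70 · ln(6.316)
= -26.70 · (1.8431) = -49.21 mV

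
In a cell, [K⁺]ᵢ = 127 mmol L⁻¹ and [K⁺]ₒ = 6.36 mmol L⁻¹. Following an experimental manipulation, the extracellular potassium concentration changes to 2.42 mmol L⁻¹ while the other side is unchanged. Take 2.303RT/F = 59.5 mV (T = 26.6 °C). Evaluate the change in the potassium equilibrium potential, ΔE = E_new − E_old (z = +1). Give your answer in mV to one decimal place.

-25.0 mV

E_old = (59.5/1)·log₁₀(6.36/127) = -77.37 mV
E_new = (59.5/1)·log₁₀(2.42/127) = -102.34 mV
ΔE = -102.34 − (-77.37) = -24.97 mV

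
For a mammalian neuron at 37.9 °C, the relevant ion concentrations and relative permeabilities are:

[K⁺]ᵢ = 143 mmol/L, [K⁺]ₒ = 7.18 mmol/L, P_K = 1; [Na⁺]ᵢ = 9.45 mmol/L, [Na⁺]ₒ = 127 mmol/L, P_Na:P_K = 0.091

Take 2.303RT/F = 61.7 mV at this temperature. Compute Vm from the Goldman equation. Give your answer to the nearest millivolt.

Vm = 61.7 · log₁₀[(Σ P·[cation]ₒ + Σ P·[anion]ᵢ) / (Σ P·[cation]ᵢ + Σ P·[anion]ₒ)]
Numerator = 1×7.18 + 0.091×127 = 18.74
Denominator = 1×143 + 0.091×9.45 = 143.9
Vm = 61.7 · log₁₀(0.13024) = 61.7 × (-0.8852) = -54.62 mV

-55 mV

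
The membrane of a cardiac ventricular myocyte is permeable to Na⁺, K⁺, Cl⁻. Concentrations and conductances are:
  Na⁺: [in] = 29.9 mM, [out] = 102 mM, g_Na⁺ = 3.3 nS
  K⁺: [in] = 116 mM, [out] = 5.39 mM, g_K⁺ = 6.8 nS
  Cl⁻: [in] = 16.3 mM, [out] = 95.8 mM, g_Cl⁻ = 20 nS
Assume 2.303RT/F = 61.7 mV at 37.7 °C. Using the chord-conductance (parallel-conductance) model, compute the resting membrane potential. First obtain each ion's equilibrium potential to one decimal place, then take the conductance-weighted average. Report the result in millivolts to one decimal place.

E_Na⁺ = (61.7/1)·log₁₀(102/29.9) = 32.9 mV
E_K⁺ = (61.7/1)·log₁₀(5.39/116) = -82.2 mV
E_Cl⁻ = (61.7/-1)·log₁₀(95.8/16.3) = -47.5 mV
Vm = (Σ gᵢEᵢ)/(Σ gᵢ) = (3.3·32.9 + 6.8·-82.2 + 20·-47.5) / (3.3 + 6.8 + 20)
= -1400.39 / 30.1 = -46.52 mV

-46.5 mV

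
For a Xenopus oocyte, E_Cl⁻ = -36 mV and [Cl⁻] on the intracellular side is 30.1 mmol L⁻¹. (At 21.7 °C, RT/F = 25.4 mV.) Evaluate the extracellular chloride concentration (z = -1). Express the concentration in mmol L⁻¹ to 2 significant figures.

120 mmol L⁻¹

Nernst: E = (25.4/-1) · ln([out]/[in]), so ln([out]/[in]) = -36.0 × -1 / 25.4 = 1.4173.
[out]/[in] = e^(1.4173) = 4.126.
[out] = 4.126 × 30.1 = 124.2 mmol L⁻¹.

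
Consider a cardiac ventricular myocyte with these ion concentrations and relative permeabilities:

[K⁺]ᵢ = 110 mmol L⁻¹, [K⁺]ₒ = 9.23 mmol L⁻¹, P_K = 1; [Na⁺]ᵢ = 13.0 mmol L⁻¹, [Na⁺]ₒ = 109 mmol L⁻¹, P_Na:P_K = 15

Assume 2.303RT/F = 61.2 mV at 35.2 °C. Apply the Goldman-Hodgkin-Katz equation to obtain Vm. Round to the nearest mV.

45 mV

Vm = 61.2 · log₁₀[(Σ P·[cation]ₒ + Σ P·[anion]ᵢ) / (Σ P·[cation]ᵢ + Σ P·[anion]ₒ)]
Numerator = 1×9.23 + 15×109 = 1644
Denominator = 1×110 + 15×13.0 = 305
Vm = 61.2 · log₁₀(5.3909) = 61.2 × (0.7317) = 44.78 mV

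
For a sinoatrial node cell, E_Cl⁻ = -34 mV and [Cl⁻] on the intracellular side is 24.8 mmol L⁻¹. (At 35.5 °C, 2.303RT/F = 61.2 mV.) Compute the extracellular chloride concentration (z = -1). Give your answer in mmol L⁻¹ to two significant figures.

Nernst: E = (61.2/-1) · log₁₀([out]/[in]), so log₁₀([out]/[in]) = -34.0 × -1 / 61.2 = 0.5556.
[out]/[in] = 10^(0.5556) = 3.594.
[out] = 3.594 × 24.8 = 89.13 mmol L⁻¹.

89 mmol L⁻¹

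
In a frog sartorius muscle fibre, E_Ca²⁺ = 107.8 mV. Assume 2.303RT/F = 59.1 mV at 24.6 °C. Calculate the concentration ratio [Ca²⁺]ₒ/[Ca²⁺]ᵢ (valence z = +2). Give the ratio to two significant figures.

log₁₀([out]/[in]) = E·z/(59.1) = 107.8 × 2 / 59.1 = 3.6481
[out]/[in] = 10^(3.6481) = 4447

4400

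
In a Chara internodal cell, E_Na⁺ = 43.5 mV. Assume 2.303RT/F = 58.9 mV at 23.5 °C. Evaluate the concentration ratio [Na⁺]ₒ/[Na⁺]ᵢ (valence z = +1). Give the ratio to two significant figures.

log₁₀([out]/[in]) = E·z/(58.9) = 43.5 × 1 / 58.9 = 0.7385
[out]/[in] = 10^(0.7385) = 5.477

5.5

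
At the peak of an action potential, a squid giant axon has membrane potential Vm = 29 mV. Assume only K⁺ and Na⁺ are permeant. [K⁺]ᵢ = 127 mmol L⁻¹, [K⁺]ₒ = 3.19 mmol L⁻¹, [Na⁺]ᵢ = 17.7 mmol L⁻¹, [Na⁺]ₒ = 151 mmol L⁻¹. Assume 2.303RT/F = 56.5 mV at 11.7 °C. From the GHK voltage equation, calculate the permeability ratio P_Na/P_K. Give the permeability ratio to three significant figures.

Let α = P_Na/P_K. GHK: Vm = 56.5·log₁₀[(Kₒ + α·Naₒ)/(Kᵢ + α·Naᵢ)].
10^(Vm/56.5) = 10^(29.0/56.5) = 3.2604
So 3.2604·(Kᵢ + α·Naᵢ) = Kₒ + α·Naₒ → α = (3.2604·127.0 − 3.19) / (151.0 − 3.2604·17.7)
α = (414.1 − 3.19) / (151.0 − 57.71) = 410.9/93.29 = 4.404

4.40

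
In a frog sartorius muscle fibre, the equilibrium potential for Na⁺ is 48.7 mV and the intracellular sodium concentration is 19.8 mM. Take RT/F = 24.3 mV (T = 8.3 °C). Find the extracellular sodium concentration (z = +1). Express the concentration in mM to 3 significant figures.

147 mM

Nernst: E = (24.3/1) · ln([out]/[in]), so ln([out]/[in]) = 48.7 × 1 / 24.3 = 2.0041.
[out]/[in] = e^(2.0041) = 7.42.
[out] = 7.42 × 19.8 = 146.9 mM.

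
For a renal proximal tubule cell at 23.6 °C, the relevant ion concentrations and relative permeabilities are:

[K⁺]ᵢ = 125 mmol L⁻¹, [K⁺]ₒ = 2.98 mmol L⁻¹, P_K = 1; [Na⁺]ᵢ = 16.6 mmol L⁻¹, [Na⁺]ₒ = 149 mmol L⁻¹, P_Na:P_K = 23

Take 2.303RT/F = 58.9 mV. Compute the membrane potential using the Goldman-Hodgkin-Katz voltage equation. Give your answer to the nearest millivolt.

49 mV

Vm = 58.9 · log₁₀[(Σ P·[cation]ₒ + Σ P·[anion]ᵢ) / (Σ P·[cation]ᵢ + Σ P·[anion]ₒ)]
Numerator = 1×2.98 + 23×149 = 3430
Denominator = 1×125 + 23×16.6 = 506.8
Vm = 58.9 · log₁₀(6.7679) = 58.9 × (0.8305) = 48.91 mV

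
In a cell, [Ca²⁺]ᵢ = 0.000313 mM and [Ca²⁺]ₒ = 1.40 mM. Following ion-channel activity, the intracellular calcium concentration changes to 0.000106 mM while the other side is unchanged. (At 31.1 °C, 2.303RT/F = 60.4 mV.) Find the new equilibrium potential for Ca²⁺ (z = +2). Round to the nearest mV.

After the shift: [Ca²⁺]_out = 1.40, [Ca²⁺]_in = 0.000106 mM.
E_new = (60.4/2)·log₁₀(1.40/0.000106) = 30.20 · (4.1208) = 124.45 mV

124 mV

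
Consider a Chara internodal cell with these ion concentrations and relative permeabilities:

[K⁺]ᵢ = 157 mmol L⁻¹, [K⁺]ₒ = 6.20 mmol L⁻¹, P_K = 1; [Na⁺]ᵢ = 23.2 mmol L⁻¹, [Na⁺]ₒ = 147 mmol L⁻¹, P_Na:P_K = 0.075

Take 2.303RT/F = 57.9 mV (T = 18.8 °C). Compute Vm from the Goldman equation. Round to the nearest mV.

-56 mV

Vm = 57.9 · log₁₀[(Σ P·[cation]ₒ + Σ P·[anion]ᵢ) / (Σ P·[cation]ᵢ + Σ P·[anion]ₒ)]
Numerator = 1×6.20 + 0.075×147 = 17.23
Denominator = 1×157 + 0.075×23.2 = 158.7
Vm = 57.9 · log₁₀(0.10851) = 57.9 × (-0.9645) = -55.85 mV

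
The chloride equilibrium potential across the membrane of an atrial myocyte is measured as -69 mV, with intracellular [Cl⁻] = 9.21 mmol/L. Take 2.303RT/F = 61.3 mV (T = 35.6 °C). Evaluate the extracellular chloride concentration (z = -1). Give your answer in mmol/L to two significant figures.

120 mmol/L

Nernst: E = (61.3/-1) · log₁₀([out]/[in]), so log₁₀([out]/[in]) = -69.0 × -1 / 61.3 = 1.1256.
[out]/[in] = 10^(1.1256) = 13.35.
[out] = 13.35 × 9.21 = 123 mmol/L.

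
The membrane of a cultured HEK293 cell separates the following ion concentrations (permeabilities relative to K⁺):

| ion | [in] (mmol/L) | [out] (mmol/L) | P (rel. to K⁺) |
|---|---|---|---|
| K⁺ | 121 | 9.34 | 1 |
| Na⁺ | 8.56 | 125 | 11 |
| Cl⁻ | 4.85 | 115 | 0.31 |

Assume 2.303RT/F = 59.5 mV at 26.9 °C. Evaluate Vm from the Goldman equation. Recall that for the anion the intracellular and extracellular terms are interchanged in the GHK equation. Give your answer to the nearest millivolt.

Vm = 59.5 · log₁₀[(Σ P·[cation]ₒ + Σ P·[anion]ᵢ) / (Σ P·[cation]ᵢ + Σ P·[anion]ₒ)]
Numerator = 1×9.34 + 11×125 + 0.31×4.85 = 1386
Denominator = 1×121 + 11×8.56 + 0.31×115 = 250.8
Vm = 59.5 · log₁₀(5.5255) = 59.5 × (0.7424) = 44.17 mV

44 mV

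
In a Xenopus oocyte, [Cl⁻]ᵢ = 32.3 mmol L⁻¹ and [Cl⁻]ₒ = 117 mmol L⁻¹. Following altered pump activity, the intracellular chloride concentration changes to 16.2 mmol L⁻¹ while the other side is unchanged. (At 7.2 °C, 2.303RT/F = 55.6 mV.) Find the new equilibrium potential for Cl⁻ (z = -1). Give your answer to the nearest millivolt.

-48 mV

After the shift: [Cl⁻]_out = 117, [Cl⁻]_in = 16.2 mmol L⁻¹.
E_new = (55.6/-1)·log₁₀(117/16.2) = -55.60 · (0.8587) = -47.74 mV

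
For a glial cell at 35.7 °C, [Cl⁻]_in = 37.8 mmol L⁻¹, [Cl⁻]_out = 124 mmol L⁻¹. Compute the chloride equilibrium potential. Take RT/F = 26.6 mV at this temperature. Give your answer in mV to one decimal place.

-31.6 mV

E = (26.6/z) · ln([Cl⁻]_out/[Cl⁻]_in) with z = -1.
For an anion, dividing by z = -1 reverses the sign.
= (26.6/-1) · ln(124/37.8) = -26.60 · ln(3.28)
= -26.60 · (1.1880) = -31.60 mV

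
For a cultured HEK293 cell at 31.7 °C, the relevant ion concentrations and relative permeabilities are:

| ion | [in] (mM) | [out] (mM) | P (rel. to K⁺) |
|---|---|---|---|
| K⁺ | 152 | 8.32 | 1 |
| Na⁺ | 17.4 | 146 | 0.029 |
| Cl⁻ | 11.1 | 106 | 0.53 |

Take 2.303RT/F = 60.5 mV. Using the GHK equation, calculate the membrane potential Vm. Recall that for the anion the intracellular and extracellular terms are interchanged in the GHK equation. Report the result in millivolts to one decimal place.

Vm = 60.5 · log₁₀[(Σ P·[cation]ₒ + Σ P·[anion]ᵢ) / (Σ P·[cation]ᵢ + Σ P·[anion]ₒ)]
Numerator = 1×8.32 + 0.029×146 + 0.53×11.1 = 18.44
Denominator = 1×152 + 0.029×17.4 + 0.53×106 = 208.7
Vm = 60.5 · log₁₀(0.088349) = 60.5 × (-1.0538) = -63.75 mV

-63.8 mV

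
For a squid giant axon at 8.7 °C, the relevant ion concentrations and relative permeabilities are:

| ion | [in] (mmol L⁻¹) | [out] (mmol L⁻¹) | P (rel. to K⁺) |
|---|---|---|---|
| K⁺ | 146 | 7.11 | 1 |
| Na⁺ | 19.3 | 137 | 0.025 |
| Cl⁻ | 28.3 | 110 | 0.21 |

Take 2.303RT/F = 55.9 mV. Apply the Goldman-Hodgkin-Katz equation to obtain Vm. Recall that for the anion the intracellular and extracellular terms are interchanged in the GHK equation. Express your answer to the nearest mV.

-57 mV

Vm = 55.9 · log₁₀[(Σ P·[cation]ₒ + Σ P·[anion]ᵢ) / (Σ P·[cation]ᵢ + Σ P·[anion]ₒ)]
Numerator = 1×7.11 + 0.025×137 + 0.21×28.3 = 16.48
Denominator = 1×146 + 0.025×19.3 + 0.21×110 = 169.6
Vm = 55.9 · log₁₀(0.097168) = 55.9 × (-1.0125) = -56.60 mV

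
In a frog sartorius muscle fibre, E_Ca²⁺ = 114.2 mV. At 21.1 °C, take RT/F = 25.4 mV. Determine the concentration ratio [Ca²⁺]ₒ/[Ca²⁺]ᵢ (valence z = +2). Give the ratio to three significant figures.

8040

ln([out]/[in]) = E·z/(25.4) = 114.2 × 2 / 25.4 = 8.9921
[out]/[in] = e^(8.9921) = 8040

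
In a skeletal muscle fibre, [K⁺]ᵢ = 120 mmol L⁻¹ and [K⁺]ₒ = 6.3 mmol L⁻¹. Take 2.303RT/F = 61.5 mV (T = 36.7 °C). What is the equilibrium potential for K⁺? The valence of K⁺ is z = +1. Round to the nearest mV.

E = (61.5/z) · log₁₀([K⁺]_out/[K⁺]_in) with z = +1.
= (61.5/1) · log₁₀(6.3/120) = 61.50 · log₁₀(0.0525)
= 61.50 · (-1.2798) = -78.71 mV

-79 mV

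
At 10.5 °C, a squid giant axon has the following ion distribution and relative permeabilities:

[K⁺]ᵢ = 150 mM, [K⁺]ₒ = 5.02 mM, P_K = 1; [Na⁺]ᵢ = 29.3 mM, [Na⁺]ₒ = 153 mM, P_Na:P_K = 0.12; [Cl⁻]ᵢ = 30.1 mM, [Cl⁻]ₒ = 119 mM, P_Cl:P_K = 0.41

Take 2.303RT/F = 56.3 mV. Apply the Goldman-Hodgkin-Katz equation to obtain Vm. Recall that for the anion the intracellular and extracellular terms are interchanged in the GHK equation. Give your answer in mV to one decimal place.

Vm = 56.3 · log₁₀[(Σ P·[cation]ₒ + Σ P·[anion]ᵢ) / (Σ P·[cation]ᵢ + Σ P·[anion]ₒ)]
Numerator = 1×5.02 + 0.12×153 + 0.41×30.1 = 35.72
Denominator = 1×150 + 0.12×29.3 + 0.41×119 = 202.3
Vm = 56.3 · log₁₀(0.17657) = 56.3 × (-0.7531) = -42.40 mV

-42.4 mV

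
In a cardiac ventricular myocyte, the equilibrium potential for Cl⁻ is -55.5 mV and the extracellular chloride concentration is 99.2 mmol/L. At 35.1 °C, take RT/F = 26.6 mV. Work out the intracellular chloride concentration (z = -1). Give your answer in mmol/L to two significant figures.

12 mmol/L

Nernst: E = (26.6/-1) · ln([out]/[in]), so ln([out]/[in]) = -55.5 × -1 / 26.6 = 2.0865.
[out]/[in] = e^(2.0865) = 8.056.
[in] = 99.2 / 8.056 = 12.31 mmol/L.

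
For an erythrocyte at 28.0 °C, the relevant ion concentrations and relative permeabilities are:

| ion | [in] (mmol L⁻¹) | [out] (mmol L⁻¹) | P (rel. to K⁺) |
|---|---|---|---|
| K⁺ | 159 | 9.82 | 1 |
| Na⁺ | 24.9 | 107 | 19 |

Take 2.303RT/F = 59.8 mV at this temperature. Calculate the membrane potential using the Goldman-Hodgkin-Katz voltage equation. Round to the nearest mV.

Vm = 59.8 · log₁₀[(Σ P·[cation]ₒ + Σ P·[anion]ᵢ) / (Σ P·[cation]ᵢ + Σ P·[anion]ₒ)]
Numerator = 1×9.82 + 19×107 = 2043
Denominator = 1×159 + 19×24.9 = 632.1
Vm = 59.8 · log₁₀(3.2318) = 59.8 × (0.5094) = 30.46 mV

30 mV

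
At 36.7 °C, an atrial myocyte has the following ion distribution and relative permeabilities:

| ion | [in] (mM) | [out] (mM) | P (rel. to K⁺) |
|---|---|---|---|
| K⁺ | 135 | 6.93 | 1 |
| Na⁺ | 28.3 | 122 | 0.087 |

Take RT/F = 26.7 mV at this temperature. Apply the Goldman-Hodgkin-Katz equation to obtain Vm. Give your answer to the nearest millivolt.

Vm = 26.7 · ln[(Σ P·[cation]ₒ + Σ P·[anion]ᵢ) / (Σ P·[cation]ᵢ + Σ P·[anion]ₒ)]
Numerator = 1×6.93 + 0.087×122 = 17.54
Denominator = 1×135 + 0.087×28.3 = 137.5
Vm = 26.7 · ln(0.12763) = 26.7 × (-2.0586) = -54.97 mV

-55 mV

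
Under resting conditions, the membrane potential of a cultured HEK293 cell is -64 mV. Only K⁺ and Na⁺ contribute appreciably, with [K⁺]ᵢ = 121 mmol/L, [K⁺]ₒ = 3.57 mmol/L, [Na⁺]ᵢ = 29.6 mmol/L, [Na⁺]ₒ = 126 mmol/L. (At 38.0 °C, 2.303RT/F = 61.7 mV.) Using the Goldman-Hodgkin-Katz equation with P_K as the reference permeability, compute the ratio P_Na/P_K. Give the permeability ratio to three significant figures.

Let α = P_Na/P_K. GHK: Vm = 61.7·log₁₀[(Kₒ + α·Naₒ)/(Kᵢ + α·Naᵢ)].
10^(Vm/61.7) = 10^(-64.0/61.7) = 0.091775
So 0.091775·(Kᵢ + α·Naᵢ) = Kₒ + α·Naₒ → α = (0.091775·121.0 − 3.57) / (126.0 − 0.091775·29.6)
α = (11.1 − 3.57) / (126.0 − 2.717) = 7.535/123.3 = 0.06112

0.0611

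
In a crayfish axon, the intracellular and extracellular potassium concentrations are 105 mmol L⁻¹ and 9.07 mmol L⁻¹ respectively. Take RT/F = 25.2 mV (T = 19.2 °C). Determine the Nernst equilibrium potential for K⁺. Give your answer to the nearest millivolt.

E = (25.2/z) · ln([K⁺]_out/[K⁺]_in) with z = +1.
= (25.2/1) · ln(9.07/105) = 25.20 · ln(0.08638)
= 25.20 · (-2.4490) = -61.71 mV

-62 mV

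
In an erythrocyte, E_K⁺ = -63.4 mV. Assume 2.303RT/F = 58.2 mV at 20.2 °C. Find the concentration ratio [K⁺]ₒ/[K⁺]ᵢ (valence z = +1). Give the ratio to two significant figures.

0.081

log₁₀([out]/[in]) = E·z/(58.2) = -63.4 × 1 / 58.2 = -1.0893
[out]/[in] = 10^(-1.0893) = 0.08141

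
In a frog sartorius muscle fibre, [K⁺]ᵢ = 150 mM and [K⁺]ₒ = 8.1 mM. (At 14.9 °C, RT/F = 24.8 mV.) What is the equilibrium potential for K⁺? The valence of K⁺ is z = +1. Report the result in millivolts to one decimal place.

E = (24.8/z) · ln([K⁺]_out/[K⁺]_in) with z = +1.
= (24.8/1) · ln(8.1/150) = 24.80 · ln(0.054)
= 24.80 · (-2.9188) = -72.39 mV

-72.4 mV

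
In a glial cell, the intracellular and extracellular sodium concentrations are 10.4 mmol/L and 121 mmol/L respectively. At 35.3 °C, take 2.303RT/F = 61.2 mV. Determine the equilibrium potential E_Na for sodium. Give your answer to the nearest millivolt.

65 mV

E = (61.2/z) · log₁₀([Na⁺]_out/[Na⁺]_in) with z = +1.
= (61.2/1) · log₁₀(121/10.4) = 61.20 · log₁₀(11.63)
= 61.20 · (1.0658) = 65.22 mV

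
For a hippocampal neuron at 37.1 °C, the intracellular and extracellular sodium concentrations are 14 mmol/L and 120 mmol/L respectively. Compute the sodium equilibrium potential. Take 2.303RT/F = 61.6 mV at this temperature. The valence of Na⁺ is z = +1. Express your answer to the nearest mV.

57 mV

E = (61.6/z) · log₁₀([Na⁺]_out/[Na⁺]_in) with z = +1.
= (61.6/1) · log₁₀(120/14) = 61.60 · log₁₀(8.571)
= 61.60 · (0.9331) = 57.48 mV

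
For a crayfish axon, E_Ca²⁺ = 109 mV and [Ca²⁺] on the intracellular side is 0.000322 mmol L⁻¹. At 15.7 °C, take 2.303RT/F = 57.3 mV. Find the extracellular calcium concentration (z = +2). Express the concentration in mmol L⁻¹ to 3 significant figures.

Nernst: E = (57.3/2) · log₁₀([out]/[in]), so log₁₀([out]/[in]) = 109.0 × 2 / 57.3 = 3.8045.
[out]/[in] = 10^(3.8045) = 6376.
[out] = 6376 × 0.000322 = 2.053 mmol L⁻¹.

2.05 mmol L⁻¹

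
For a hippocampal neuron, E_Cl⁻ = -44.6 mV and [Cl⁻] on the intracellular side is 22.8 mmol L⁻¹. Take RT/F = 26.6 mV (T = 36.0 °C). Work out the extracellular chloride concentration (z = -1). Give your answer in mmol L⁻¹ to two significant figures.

120 mmol L⁻¹

Nernst: E = (26.6/-1) · ln([out]/[in]), so ln([out]/[in]) = -44.6 × -1 / 26.6 = 1.6767.
[out]/[in] = e^(1.6767) = 5.348.
[out] = 5.348 × 22.8 = 121.9 mmol L⁻¹.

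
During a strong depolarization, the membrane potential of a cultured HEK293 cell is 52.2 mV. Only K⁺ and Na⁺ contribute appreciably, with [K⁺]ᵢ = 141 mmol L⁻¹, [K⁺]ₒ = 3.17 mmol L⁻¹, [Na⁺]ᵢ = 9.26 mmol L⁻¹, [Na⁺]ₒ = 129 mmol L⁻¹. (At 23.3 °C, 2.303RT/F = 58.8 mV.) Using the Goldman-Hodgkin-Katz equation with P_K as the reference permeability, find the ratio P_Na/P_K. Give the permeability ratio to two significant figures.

Let α = P_Na/P_K. GHK: Vm = 58.8·log₁₀[(Kₒ + α·Naₒ)/(Kᵢ + α·Naᵢ)].
10^(Vm/58.8) = 10^(52.2/58.8) = 7.7224
So 7.7224·(Kᵢ + α·Naᵢ) = Kₒ + α·Naₒ → α = (7.7224·141.0 − 3.17) / (129.0 − 7.7224·9.26)
α = (1089 − 3.17) / (129.0 − 71.51) = 1086/57.49 = 18.88

19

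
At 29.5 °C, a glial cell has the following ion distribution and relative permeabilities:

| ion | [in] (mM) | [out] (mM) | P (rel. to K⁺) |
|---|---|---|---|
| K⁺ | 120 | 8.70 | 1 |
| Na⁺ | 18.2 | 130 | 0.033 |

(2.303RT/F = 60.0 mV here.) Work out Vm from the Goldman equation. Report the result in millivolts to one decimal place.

Vm = 60.0 · log₁₀[(Σ P·[cation]ₒ + Σ P·[anion]ᵢ) / (Σ P·[cation]ᵢ + Σ P·[anion]ₒ)]
Numerator = 1×8.70 + 0.033×130 = 12.99
Denominator = 1×120 + 0.033×18.2 = 120.6
Vm = 60.0 · log₁₀(0.10771) = 60.0 × (-0.9677) = -58.06 mV

-58.1 mV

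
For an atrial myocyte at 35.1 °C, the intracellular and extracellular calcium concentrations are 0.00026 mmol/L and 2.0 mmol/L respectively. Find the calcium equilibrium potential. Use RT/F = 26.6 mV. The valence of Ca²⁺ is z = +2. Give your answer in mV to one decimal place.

E = (26.6/z) · ln([Ca²⁺]_out/[Ca²⁺]_in) with z = +2.
= (26.6/2) · ln(2.0/0.00026) = 13.30 · ln(7692)
= 13.30 · (8.9480) = 119.01 mV

119.0 mV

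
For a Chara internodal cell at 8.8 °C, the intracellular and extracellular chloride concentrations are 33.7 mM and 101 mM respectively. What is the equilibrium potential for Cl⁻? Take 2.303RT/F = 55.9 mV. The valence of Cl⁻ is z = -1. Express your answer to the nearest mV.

-27 mV

E = (55.9/z) · log₁₀([Cl⁻]_out/[Cl⁻]_in) with z = -1.
For an anion, dividing by z = -1 reverses the sign.
= (55.9/-1) · log₁₀(101/33.7) = -55.90 · log₁₀(2.997)
= -55.90 · (0.4767) = -26.65 mV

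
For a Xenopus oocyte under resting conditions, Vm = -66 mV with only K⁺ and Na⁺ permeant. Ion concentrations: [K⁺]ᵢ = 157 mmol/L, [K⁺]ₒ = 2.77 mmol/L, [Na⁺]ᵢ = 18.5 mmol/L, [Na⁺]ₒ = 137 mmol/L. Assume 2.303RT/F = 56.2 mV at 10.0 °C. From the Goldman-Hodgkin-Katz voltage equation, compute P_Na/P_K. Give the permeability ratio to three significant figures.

0.0570

Let α = P_Na/P_K. GHK: Vm = 56.2·log₁₀[(Kₒ + α·Naₒ)/(Kᵢ + α·Naᵢ)].
10^(Vm/56.2) = 10^(-66.0/56.2) = 0.06693
So 0.06693·(Kᵢ + α·Naᵢ) = Kₒ + α·Naₒ → α = (0.06693·157.0 − 2.77) / (137.0 − 0.06693·18.5)
α = (10.51 − 2.77) / (137.0 − 1.238) = 7.738/135.8 = 0.057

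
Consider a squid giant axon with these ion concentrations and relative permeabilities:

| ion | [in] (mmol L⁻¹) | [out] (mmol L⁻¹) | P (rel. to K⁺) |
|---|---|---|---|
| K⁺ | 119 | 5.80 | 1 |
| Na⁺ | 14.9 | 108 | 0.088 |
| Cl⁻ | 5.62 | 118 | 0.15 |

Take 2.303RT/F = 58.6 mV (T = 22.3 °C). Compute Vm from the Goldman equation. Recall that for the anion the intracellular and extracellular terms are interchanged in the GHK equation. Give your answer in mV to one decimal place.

-54.6 mV

Vm = 58.6 · log₁₀[(Σ P·[cation]ₒ + Σ P·[anion]ᵢ) / (Σ P·[cation]ᵢ + Σ P·[anion]ₒ)]
Numerator = 1×5.80 + 0.088×108 + 0.15×5.62 = 16.15
Denominator = 1×119 + 0.088×14.9 + 0.15×118 = 138
Vm = 58.6 · log₁₀(0.117) = 58.6 × (-0.9318) = -54.60 mV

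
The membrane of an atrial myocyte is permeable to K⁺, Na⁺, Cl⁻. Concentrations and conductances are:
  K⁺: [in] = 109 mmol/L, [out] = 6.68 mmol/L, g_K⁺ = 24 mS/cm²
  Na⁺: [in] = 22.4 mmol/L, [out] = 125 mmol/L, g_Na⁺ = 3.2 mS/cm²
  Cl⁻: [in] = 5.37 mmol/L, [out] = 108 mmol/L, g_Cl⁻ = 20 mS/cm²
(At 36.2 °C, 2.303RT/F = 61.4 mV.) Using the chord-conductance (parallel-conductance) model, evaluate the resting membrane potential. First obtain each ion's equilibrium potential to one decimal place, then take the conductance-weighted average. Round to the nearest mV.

-69 mV

E_K⁺ = (61.4/1)·log₁₀(6.68/109) = -74.5 mV
E_Na⁺ = (61.4/1)·log₁₀(125/22.4) = 45.8 mV
E_Cl⁻ = (61.4/-1)·log₁₀(108/5.37) = -80.0 mV
Vm = (Σ gᵢEᵢ)/(Σ gᵢ) = (24·-74.5 + 3.2·45.8 + 20·-80.0) / (24 + 3.2 + 20)
= -3241.44 / 47.2 = -68.67 mV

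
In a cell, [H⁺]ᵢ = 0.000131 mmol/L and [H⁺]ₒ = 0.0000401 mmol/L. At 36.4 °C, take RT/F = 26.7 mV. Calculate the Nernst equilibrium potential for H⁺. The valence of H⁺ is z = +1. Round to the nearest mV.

-32 mV

E = (26.7/z) · ln([H⁺]_out/[H⁺]_in) with z = +1.
= (26.7/1) · ln(0.0000401/0.000131) = 26.70 · ln(0.3061)
= 26.70 · (-1.1838) = -31.61 mV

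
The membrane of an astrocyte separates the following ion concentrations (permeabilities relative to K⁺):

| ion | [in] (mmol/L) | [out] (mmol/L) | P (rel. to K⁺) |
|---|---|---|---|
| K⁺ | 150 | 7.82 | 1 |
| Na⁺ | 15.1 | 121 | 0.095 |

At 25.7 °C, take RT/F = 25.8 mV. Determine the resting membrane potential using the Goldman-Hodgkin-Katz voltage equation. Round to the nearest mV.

-53 mV

Vm = 25.8 · ln[(Σ P·[cation]ₒ + Σ P·[anion]ᵢ) / (Σ P·[cation]ᵢ + Σ P·[anion]ₒ)]
Numerator = 1×7.82 + 0.095×121 = 19.32
Denominator = 1×150 + 0.095×15.1 = 151.4
Vm = 25.8 · ln(0.12755) = 25.8 × (-2.0593) = -53.13 mV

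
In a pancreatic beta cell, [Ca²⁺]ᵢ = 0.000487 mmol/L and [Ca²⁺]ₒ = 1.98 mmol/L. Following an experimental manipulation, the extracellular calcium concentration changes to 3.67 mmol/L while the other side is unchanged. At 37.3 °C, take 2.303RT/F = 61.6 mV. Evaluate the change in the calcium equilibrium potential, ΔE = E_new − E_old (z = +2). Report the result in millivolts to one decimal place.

E_old = (61.6/2)·log₁₀(1.98/0.000487) = 111.16 mV
E_new = (61.6/2)·log₁₀(3.67/0.000487) = 119.42 mV
ΔE = 119.42 − (111.16) = 8.25 mV

8.3 mV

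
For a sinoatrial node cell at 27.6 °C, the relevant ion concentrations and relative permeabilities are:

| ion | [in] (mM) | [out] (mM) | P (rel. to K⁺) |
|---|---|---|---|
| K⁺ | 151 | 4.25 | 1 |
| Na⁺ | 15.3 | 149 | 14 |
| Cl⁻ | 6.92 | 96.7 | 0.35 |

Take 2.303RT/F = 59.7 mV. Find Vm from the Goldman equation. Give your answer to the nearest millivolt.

Vm = 59.7 · log₁₀[(Σ P·[cation]ₒ + Σ P·[anion]ᵢ) / (Σ P·[cation]ᵢ + Σ P·[anion]ₒ)]
Numerator = 1×4.25 + 14×149 + 0.35×6.92 = 2093
Denominator = 1×151 + 14×15.3 + 0.35×96.7 = 399
Vm = 59.7 · log₁₀(5.2442) = 59.7 × (0.7197) = 42.96 mV

43 mV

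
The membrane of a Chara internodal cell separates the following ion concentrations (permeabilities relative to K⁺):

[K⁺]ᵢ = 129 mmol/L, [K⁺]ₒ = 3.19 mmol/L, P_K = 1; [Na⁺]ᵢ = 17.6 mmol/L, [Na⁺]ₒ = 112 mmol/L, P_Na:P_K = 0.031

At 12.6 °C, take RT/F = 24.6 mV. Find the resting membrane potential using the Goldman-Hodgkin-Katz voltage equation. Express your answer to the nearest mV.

-73 mV

Vm = 24.6 · ln[(Σ P·[cation]ₒ + Σ P·[anion]ᵢ) / (Σ P·[cation]ᵢ + Σ P·[anion]ₒ)]
Numerator = 1×3.19 + 0.031×112 = 6.662
Denominator = 1×129 + 0.031×17.6 = 129.5
Vm = 24.6 · ln(0.051426) = 24.6 × (-2.9676) = -73.00 mV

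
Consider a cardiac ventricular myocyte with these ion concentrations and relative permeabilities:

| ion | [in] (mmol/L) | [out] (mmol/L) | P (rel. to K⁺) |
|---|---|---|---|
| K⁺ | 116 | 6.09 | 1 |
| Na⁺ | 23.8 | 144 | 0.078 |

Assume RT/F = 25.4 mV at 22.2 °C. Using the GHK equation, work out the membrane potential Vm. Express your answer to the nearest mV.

-49 mV

Vm = 25.4 · ln[(Σ P·[cation]ₒ + Σ P·[anion]ᵢ) / (Σ P·[cation]ᵢ + Σ P·[anion]ₒ)]
Numerator = 1×6.09 + 0.078×144 = 17.32
Denominator = 1×116 + 0.078×23.8 = 117.9
Vm = 25.4 · ln(0.14698) = 25.4 × (-1.9175) = -48.70 mV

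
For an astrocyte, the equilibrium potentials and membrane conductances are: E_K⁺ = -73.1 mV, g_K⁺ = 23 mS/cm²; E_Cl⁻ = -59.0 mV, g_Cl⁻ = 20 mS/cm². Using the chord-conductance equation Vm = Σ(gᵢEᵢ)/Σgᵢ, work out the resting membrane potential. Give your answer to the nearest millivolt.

Σ gᵢEᵢ = 23·(-73.1) + 20·(-59.0) = -2861.30
Σ gᵢ = 23 + 20 = 43
Vm = -2861.30 / 43 = -66.54 mV

-67 mV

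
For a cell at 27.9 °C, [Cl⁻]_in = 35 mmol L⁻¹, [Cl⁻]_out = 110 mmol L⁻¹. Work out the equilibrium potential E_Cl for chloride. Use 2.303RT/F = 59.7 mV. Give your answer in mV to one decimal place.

E = (59.7/z) · log₁₀([Cl⁻]_out/[Cl⁻]_in) with z = -1.
For an anion, dividing by z = -1 reverses the sign.
= (59.7/-1) · log₁₀(110/35) = -59.70 · log₁₀(3.143)
= -59.70 · (0.4973) = -29.69 mV

-29.7 mV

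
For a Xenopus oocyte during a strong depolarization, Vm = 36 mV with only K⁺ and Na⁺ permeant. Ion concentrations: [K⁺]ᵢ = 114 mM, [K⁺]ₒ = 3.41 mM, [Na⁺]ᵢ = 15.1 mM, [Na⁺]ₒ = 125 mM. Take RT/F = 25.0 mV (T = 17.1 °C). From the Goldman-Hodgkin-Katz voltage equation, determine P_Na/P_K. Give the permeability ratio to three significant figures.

Let α = P_Na/P_K. GHK: Vm = 25.0·ln[(Kₒ + α·Naₒ)/(Kᵢ + α·Naᵢ)].
e^(Vm/25.0) = e^(36.0/25.0) = 4.2207
So 4.2207·(Kᵢ + α·Naᵢ) = Kₒ + α·Naₒ → α = (4.2207·114.0 − 3.41) / (125.0 − 4.2207·15.1)
α = (481.2 − 3.41) / (125.0 − 63.73) = 477.7/61.27 = 7.798

7.80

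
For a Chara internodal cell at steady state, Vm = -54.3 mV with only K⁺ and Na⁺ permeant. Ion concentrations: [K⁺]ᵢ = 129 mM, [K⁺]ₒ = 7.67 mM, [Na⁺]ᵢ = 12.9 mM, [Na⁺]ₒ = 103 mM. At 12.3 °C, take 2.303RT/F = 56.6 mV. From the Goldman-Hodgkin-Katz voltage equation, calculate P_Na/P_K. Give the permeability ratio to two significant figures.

0.064

Let α = P_Na/P_K. GHK: Vm = 56.6·log₁₀[(Kₒ + α·Naₒ)/(Kᵢ + α·Naᵢ)].
10^(Vm/56.6) = 10^(-54.3/56.6) = 0.10981
So 0.10981·(Kᵢ + α·Naᵢ) = Kₒ + α·Naₒ → α = (0.10981·129.0 − 7.67) / (103.0 − 0.10981·12.9)
α = (14.17 − 7.67) / (103.0 − 1.417) = 6.495/101.6 = 0.06394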